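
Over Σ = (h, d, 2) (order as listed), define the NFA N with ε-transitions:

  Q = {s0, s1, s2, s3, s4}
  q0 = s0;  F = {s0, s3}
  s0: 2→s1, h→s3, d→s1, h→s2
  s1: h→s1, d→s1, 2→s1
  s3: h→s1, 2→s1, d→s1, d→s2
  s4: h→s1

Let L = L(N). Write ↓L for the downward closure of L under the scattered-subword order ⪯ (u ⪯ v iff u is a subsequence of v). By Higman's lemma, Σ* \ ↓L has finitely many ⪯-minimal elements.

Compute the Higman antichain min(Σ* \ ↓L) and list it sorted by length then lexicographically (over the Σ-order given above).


|Q|=5, |F|=2, |δ|=12 (0 ε).
min D↑ (3 st, q0=0, F={2}): 0:h→1,d→2,2→2 1:h→2,d→2,2→2 2:h→2,d→2,2→2.
'd': run [4, 2] end={s1,s2} ∉↓L; 1/1 del acc.
'2': |S_i|=[4, 1] end={s1} rej; 1/1 single-dels accept.
'hh': N↓-sim [4, 3, 1] end={s1} rej; 2/2 single-dels accept.
3 words, ⪯-incomp.

min(Σ*\↓L) = [d, 2, hh].


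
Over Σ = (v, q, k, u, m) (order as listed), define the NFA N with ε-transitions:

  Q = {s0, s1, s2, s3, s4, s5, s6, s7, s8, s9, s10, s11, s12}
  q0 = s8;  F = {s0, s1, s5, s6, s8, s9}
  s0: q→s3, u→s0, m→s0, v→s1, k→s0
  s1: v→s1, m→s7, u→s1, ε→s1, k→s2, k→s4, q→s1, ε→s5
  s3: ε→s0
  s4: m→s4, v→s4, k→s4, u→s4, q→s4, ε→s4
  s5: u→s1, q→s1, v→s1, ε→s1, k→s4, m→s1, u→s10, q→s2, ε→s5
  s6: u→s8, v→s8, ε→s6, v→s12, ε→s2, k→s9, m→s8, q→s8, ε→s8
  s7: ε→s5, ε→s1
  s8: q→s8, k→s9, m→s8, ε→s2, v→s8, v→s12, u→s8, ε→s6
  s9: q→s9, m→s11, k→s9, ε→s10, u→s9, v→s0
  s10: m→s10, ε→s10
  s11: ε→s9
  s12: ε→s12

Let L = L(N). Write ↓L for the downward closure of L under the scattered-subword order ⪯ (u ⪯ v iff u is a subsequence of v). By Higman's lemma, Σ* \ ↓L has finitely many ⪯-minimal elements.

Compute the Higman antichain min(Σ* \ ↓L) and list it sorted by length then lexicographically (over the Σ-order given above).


A = [kvvk].

|Q|=13, |F|=6, |δ|=58 (17 ε).
min D↑ (5 st, q0=0, F={4}): 0:v→0,q→0,k→1,u→0,m→0 1:v→2,q→1,k→1,u→1,m→1 2:v→3,q→2,k→2,u→2,m→2 3:v→3,q→3,k→4,u→3,m→3 4:v→4,q→4,k→4,u→4,m→4.
'kvvk': |S_i|=[13, 10, 8, 6, 2] end={s2,s4} rej; 4/4 deletions ∈↓L.
1 minimals (antichain).


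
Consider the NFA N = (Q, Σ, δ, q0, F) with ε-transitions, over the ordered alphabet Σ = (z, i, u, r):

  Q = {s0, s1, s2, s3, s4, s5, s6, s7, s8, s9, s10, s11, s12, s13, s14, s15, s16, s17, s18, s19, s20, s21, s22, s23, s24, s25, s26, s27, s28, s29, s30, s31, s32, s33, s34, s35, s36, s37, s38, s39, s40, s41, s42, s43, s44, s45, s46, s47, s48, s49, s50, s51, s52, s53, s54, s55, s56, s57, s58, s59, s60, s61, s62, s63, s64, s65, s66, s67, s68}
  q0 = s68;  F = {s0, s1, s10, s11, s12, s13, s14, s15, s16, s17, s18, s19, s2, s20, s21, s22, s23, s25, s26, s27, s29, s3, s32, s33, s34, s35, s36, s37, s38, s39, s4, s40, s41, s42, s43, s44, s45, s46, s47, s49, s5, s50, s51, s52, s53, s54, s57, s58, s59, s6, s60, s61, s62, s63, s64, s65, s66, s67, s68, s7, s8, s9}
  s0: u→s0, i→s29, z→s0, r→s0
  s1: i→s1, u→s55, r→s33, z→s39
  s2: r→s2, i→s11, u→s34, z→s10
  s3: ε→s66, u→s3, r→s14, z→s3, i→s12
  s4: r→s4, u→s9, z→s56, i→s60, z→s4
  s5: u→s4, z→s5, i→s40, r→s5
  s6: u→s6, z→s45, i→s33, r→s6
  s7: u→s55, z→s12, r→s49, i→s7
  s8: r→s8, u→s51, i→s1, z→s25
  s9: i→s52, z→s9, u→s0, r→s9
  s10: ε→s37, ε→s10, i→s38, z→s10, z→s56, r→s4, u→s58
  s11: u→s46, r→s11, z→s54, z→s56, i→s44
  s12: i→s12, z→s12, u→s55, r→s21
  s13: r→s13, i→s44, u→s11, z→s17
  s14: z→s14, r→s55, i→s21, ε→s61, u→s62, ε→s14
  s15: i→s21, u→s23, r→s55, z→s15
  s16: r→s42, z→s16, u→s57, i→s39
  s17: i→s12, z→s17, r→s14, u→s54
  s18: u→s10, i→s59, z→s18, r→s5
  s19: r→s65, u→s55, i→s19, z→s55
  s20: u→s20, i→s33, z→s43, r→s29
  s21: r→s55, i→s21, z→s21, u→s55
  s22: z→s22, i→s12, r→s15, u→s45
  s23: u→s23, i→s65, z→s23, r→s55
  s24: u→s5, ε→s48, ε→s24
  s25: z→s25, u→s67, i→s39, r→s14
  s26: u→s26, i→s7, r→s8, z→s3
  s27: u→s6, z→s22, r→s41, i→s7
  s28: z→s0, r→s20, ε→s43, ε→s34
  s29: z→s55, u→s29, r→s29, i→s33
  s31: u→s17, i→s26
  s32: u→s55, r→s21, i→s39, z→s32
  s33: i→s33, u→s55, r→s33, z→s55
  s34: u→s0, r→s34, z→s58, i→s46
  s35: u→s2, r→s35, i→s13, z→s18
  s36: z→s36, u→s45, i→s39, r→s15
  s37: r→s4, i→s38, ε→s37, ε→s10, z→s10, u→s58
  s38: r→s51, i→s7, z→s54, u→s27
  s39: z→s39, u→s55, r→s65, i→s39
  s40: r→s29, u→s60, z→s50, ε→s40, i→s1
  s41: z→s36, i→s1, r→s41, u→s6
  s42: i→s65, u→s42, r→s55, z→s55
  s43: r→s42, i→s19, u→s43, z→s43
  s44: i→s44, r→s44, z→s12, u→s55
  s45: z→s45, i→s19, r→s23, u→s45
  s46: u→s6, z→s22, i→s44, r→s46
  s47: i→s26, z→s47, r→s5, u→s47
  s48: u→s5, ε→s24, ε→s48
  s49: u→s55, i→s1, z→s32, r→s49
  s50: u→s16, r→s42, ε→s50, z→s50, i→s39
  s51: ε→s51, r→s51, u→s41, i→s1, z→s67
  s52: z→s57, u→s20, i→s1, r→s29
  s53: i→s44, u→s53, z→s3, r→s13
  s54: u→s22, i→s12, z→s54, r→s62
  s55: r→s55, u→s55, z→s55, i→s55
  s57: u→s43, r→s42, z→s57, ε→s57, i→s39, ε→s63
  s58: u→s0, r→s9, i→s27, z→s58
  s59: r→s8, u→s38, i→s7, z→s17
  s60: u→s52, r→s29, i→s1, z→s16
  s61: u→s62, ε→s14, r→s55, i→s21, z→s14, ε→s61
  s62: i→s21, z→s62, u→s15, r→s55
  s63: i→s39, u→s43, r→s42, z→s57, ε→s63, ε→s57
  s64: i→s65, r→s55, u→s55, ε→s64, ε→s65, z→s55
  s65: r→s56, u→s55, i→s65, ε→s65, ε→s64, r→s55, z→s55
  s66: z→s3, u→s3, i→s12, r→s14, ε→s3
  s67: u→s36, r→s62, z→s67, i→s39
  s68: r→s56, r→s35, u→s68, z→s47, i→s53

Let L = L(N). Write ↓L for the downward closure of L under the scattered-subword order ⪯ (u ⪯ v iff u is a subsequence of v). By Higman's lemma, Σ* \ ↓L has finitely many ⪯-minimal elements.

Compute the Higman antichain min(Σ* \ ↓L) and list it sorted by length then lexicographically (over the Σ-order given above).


min(Σ*\↓L) = [iiu, izrr, zrirz, ruuuiz].

|Q|=69, |F|=62, |δ|=290 (27 ε).
min D↑ (58 st, q0=0, F={17}): 0:z→1,i→2,u→0,r→3 1:z→1,i→4,u→1,r→5 2:z→6,i→7,u→2,r→8 3:z→9,i→8,u→10,r→3 4:z→6,i→11,u→4,r→12 5:z→5,i→13,u→14,r→5 6:z→6,i→15,u→6,r→16 7:z→15,i→7,u→17,r→7 8:z→18,i→7,u→19,r→8 9:z→9,i→20,u→21,r→5 10:z→21,i→19,u→22,r→10 11:z→15,i→11,u→17,r→23 12:z→24,i→25,u→26,r→12 13:z→27,i→25,u→28,r→29 14:z→14,i→28,u→30,r→14 15:z→15,i→15,u→17,r→31 16:z→16,i→31,u→32,r→17 17:z→17,i→17,u→17,r→17 18:z→18,i→15,u→33,r→16 19:z→33,i→7,u→34,r→19 20:z→18,i→11,u→35,r→12 21:z→21,i→35,u→36,r→14 22:z→36,i→34,u→37,r→22 23:z→38,i→25,u→17,r→23 24:z→24,i→39,u→40,r→16 25:z→39,i→25,u→17,r→41 26:z→40,i→25,u→42,r→26 27:z→27,i→39,u→43,r→44 28:z→43,i→25,u→45,r→29 29:z→17,i→41,u→29,r→29 30:z→30,i→45,u→37,r→30 31:z→31,i→31,u→17,r→17 32:z→32,i→31,u→46,r→17 33:z→33,i→15,u→47,r→32 34:z→47,i→7,u→48,r→34 35:z→33,i→11,u→49,r→26 36:z→36,i→49,u→37,r→30 37:z→37,i→29,u→37,r→37 38:z→38,i→39,u→17,r→31 39:z→39,i→39,u→17,r→50 40:z→40,i→39,u→51,r→32 41:z→17,i→41,u→17,r→41 42:z→51,i→25,u→48,r→42 43:z→43,i→39,u→52,r→44 44:z→17,i→50,u→44,r→17 45:z→52,i→25,u→53,r→29 46:z→46,i→31,u→54,r→17 47:z→47,i→15,u→55,r→46 48:z→55,i→41,u→48,r→48 49:z→47,i→11,u→48,r→42 50:z→17,i→50,u→17,r→17 51:z→51,i→39,u→55,r→46 52:z→52,i→39,u→56,r→44 53:z→56,i→41,u→53,r→29 54:z→54,i→50,u→54,r→17 55:z→55,i→57,u→55,r→54 56:z→56,i→57,u→56,r→44 57:z→17,i→57,u→17,r→50 (ε-aug+det+¬).
'iiu': N↓-sim [64, 51, 14, 1] end={s55} — reject; 3/3 single-dels accept.
'izrr': |S_i|=[64, 51, 29, 11, 2] end={s55,s56} ∉↓L; 4/4 del acc.
'zrirz': run [64, 55, 39, 20, 7, 1] end={s55} ∉↓L; 5/5 deletions ∈↓L.
'ruuuiz': N↓-sim [64, 58, 46, 34, 14, 7, 1] end={s55} ∉↓L; 6/6 single-dels accept.
4 words, ⪯-incomp.


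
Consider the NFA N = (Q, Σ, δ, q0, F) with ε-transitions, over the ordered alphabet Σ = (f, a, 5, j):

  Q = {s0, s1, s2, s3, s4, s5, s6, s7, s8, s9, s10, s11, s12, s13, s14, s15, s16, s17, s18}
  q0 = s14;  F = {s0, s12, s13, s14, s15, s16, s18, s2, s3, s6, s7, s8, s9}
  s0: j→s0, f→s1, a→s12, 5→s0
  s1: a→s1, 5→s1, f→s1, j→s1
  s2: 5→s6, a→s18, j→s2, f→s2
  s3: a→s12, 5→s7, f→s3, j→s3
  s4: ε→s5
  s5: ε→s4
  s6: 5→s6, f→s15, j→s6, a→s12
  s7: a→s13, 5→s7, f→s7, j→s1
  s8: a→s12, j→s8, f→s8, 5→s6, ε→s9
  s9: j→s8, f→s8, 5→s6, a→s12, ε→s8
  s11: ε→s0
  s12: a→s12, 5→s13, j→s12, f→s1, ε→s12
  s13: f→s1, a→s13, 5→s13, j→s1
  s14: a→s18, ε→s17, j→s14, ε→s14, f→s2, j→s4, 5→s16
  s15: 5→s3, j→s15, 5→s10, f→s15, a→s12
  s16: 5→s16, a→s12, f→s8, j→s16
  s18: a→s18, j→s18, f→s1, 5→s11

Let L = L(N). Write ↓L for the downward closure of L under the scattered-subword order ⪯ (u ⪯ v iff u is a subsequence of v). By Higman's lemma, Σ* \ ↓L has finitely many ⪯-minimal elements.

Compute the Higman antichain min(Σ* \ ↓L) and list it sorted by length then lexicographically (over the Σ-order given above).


A = [af, 5a5j, f5f55j].

|Q|=19, |F|=13, |δ|=66 (8 ε).
min D↑ (13 st, q0=0, F={5}): 0:f→1,a→2,5→3,j→0 1:f→1,a→2,5→4,j→1 2:f→5,a→2,5→6,j→2 3:f→7,a→8,5→3,j→3 4:f→9,a→8,5→4,j→4 5:f→5,a→5,5→5,j→5 6:f→5,a→8,5→6,j→6 7:f→7,a→8,5→4,j→7 8:f→5,a→8,5→10,j→8 9:f→9,a→8,5→11,j→9 10:f→5,a→10,5→10,j→5 11:f→11,a→8,5→12,j→11 12:f→12,a→10,5→12,j→5 (ε-aug+det+¬).
'af': run [19, 6, 1] end={s1} rej; 2/2 del acc.
'5a5j': run [19, 13, 3, 2, 1] end={s1} ∉↓L; 4/4 del acc.
'f5f55j': |S_i|=[19, 14, 10, 7, 6, 3, 1] end={s1} ∉↓L; 6/6 del acc.
3 words, ⪯-incomp.


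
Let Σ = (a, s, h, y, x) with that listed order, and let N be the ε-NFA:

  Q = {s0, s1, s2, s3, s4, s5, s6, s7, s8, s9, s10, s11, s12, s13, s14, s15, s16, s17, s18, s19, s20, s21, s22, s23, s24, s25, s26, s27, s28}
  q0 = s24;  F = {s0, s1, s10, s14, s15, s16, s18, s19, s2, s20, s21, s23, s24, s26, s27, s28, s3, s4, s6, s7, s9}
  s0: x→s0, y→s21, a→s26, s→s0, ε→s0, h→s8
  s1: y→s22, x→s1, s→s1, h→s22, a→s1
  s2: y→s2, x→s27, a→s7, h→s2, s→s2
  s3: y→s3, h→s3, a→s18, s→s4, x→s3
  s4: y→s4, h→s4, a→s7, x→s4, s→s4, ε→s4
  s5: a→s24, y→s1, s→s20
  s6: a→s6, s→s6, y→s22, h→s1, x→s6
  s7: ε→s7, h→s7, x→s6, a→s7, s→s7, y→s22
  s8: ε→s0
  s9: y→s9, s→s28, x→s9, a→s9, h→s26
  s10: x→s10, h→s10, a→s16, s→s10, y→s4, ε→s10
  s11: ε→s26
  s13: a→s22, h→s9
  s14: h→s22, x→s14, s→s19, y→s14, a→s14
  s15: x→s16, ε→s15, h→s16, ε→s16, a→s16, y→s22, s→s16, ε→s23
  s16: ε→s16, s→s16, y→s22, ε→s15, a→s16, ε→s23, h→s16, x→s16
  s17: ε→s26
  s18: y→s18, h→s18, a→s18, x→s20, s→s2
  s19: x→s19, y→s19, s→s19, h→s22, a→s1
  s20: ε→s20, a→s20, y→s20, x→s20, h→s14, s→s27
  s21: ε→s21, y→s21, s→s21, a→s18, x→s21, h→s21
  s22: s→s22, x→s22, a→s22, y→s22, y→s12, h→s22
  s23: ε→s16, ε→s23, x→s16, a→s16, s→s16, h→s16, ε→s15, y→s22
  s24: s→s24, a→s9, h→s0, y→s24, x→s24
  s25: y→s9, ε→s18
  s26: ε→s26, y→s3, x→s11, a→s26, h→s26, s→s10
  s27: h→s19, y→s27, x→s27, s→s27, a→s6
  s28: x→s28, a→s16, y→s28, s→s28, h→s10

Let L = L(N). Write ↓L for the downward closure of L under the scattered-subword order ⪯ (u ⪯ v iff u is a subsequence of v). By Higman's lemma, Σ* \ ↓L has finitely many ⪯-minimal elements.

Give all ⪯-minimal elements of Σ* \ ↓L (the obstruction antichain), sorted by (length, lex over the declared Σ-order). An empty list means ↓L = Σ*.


A = [asay, hyaxhh].

|Q|=29, |F|=21, |δ|=137 (20 ε).
min D↑ (20 st, q0=0, F={10}): 0:a→1,s→0,h→2,y→0,x→0 1:a→1,s→3,h→4,y→1,x→1 2:a→4,s→2,h→2,y→5,x→2 3:a→6,s→3,h→7,y→3,x→3 4:a→4,s→7,h→4,y→8,x→4 5:a→9,s→5,h→5,y→5,x→5 6:a→6,s→6,h→6,y→10,x→6 7:a→6,s→7,h→7,y→11,x→7 8:a→9,s→11,h→8,y→8,x→8 9:a→9,s→12,h→9,y→9,x→13 10:a→10,s→10,h→10,y→10,x→10 11:a→14,s→11,h→11,y→11,x→11 12:a→14,s→12,h→12,y→12,x→15 13:a→13,s→15,h→16,y→13,x→13 14:a→14,s→14,h→14,y→10,x→17 15:a→17,s→15,h→18,y→15,x→15 16:a→16,s→18,h→10,y→16,x→16 17:a→17,s→17,h→19,y→10,x→17 18:a→19,s→18,h→10,y→18,x→18 19:a→19,s→19,h→10,y→10,x→19.
'asay': N↓-sim [25, 21, 14, 8, 2] end={s12,s22} — reject; 4/4 del acc.
'hyaxhh': run [25, 22, 14, 11, 8, 5, 2] end={s12,s22} rej; 6/6 single-dels accept.
2 obstructions.


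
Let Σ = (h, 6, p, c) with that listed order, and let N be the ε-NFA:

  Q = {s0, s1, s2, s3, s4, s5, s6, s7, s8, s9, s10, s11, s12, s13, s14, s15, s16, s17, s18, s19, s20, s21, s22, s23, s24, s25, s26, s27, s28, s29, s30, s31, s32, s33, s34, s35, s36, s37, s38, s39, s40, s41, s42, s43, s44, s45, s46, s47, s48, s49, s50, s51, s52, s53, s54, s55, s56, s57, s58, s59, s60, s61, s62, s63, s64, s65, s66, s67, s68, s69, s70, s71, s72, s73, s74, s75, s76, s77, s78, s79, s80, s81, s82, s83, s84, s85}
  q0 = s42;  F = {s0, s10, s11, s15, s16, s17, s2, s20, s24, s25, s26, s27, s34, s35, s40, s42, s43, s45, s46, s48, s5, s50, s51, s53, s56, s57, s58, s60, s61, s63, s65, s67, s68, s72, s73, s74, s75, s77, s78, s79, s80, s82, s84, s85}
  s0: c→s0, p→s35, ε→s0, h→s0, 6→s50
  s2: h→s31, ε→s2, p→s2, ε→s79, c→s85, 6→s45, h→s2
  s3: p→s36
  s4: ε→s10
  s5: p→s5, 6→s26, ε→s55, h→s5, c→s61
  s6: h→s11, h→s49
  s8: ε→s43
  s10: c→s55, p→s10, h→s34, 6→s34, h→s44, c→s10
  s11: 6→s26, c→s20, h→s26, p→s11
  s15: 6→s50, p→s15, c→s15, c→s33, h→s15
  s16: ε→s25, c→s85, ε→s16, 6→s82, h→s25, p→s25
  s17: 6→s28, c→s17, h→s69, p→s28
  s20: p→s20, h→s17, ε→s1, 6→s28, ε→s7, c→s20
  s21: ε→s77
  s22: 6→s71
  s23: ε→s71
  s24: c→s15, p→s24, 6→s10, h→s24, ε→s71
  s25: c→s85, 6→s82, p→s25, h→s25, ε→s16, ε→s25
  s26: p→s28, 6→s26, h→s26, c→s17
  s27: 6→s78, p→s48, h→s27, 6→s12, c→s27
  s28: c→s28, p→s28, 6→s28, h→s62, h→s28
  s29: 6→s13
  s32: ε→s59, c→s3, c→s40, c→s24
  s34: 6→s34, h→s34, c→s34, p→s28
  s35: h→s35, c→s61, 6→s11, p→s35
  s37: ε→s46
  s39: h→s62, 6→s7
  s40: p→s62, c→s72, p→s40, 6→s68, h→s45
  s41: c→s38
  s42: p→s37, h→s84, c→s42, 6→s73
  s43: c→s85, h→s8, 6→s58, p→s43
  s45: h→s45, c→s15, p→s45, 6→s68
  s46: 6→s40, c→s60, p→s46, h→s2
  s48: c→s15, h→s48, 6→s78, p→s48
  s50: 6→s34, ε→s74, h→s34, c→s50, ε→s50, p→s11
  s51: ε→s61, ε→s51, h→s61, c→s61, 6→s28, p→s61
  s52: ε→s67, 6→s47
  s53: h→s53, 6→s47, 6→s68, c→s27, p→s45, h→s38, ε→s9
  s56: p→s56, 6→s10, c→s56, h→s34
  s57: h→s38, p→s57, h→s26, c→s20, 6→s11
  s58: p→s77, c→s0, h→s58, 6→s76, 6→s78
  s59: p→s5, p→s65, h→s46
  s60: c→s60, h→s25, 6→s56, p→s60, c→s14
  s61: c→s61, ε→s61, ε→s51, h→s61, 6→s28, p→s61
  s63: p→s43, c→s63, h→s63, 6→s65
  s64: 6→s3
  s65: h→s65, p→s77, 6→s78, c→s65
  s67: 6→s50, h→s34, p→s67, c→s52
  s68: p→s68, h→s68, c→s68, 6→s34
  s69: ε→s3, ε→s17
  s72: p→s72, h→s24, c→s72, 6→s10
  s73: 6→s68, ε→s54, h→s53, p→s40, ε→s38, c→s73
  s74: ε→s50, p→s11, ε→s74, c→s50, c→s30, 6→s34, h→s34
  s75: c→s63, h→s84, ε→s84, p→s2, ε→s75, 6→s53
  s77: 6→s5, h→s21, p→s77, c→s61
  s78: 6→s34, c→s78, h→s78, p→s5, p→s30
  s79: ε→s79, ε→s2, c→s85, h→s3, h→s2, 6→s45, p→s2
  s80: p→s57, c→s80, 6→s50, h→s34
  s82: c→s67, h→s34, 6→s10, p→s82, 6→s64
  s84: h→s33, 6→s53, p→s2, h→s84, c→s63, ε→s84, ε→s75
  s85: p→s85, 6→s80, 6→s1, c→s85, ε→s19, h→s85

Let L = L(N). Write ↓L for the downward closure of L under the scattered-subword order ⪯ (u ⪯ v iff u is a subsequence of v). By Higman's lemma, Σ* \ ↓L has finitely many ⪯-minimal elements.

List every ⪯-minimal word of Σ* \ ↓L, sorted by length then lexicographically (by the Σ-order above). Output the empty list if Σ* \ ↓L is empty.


Antichain: [666p, pc6hp, hc6pc6].

|Q|=86, |F|=44, |δ|=252 (38 ε).
min D↑ (40 st, q0=0, F={25}): 0:h→1,6→2,p→3,c→0 1:h→1,6→4,p→5,c→6 2:h→4,6→7,p→8,c→2 3:h→5,6→8,p→3,c→9 4:h→4,6→7,p→10,c→11 5:h→5,6→10,p→5,c→12 6:h→6,6→13,p→14,c→6 7:h→7,6→15,p→7,c→7 8:h→10,6→7,p→8,c→16 9:h→17,6→18,p→9,c→9 10:h→10,6→7,p→10,c→19 11:h→11,6→20,p→21,c→11 12:h→12,6→22,p→12,c→12 13:h→13,6→20,p→23,c→13 14:h→14,6→24,p→14,c→12 15:h→15,6→15,p→25,c→15 16:h→26,6→27,p→16,c→16 17:h→17,6→28,p→17,c→12 18:h→15,6→27,p→18,c→18 19:h→19,6→29,p→19,c→19 20:h→20,6→15,p→30,c→20 21:h→21,6→20,p→21,c→19 22:h→15,6→29,p→31,c→22 23:h→23,6→30,p→23,c→32 24:h→24,6→20,p→23,c→33 25:h→25,6→25,p→25,c→25 26:h→26,6→27,p→26,c→19 27:h→15,6→15,p→27,c→27 28:h→15,6→27,p→28,c→34 29:h→15,6→15,p→35,c→29 30:h→30,6→36,p→30,c→32 31:h→36,6→35,p→31,c→37 32:h→32,6→25,p→32,c→32 33:h→33,6→29,p→38,c→33 34:h→15,6→29,p→34,c→34 35:h→36,6→36,p→35,c→37 36:h→36,6→36,p→25,c→39 37:h→39,6→25,p→37,c→37 38:h→38,6→35,p→38,c→32 39:h→39,6→25,p→25,c→39 (ε-aug+det+¬).
'666p': N↓-sim [70, 53, 27, 8, 3] end={s28,s36,s62} ∉↓L; 4/4 single-dels accept.
'pc6hp': run [70, 59, 45, 27, 10, 3] end={s28,s36,s62} ∉↓L; 5/5 single-dels accept.
'hc6pc6': N↓-sim [70, 60, 46, 32, 21, 11, 2] end={s28,s62} — reject; 6/6 deletions ∈↓L.
3 words, ⪯-incomp.


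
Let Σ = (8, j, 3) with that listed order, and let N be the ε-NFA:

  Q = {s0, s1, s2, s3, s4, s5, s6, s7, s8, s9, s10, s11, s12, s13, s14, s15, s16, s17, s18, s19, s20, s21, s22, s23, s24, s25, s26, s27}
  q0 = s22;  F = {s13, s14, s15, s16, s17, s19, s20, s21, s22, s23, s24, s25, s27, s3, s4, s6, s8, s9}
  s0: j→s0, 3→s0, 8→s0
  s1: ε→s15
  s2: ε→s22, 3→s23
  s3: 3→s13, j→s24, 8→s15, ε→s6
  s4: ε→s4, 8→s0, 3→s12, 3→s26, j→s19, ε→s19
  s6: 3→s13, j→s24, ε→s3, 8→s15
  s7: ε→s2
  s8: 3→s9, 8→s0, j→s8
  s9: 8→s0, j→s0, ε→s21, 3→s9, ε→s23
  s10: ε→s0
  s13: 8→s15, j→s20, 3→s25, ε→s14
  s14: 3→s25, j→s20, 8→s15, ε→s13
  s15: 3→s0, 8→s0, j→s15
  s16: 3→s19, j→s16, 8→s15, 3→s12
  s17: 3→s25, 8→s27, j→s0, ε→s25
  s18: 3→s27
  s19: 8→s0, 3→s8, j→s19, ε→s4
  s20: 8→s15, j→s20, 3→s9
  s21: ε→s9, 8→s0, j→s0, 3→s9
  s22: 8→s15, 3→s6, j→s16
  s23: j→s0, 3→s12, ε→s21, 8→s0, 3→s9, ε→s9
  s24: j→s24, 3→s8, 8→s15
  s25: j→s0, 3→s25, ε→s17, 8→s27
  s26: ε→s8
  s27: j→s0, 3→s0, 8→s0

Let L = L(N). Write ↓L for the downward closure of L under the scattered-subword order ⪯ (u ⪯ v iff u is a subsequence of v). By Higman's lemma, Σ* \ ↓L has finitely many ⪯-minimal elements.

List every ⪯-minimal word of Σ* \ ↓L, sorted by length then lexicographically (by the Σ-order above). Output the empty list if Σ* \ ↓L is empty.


Antichain: [88, 83, j38, 333j].

|Q|=28, |F|=18, |δ|=81 (19 ε).
min D↑ (13 st, q0=0, F={4}): 0:8→1,j→2,3→3 1:8→4,j→1,3→4 2:8→1,j→2,3→5 3:8→1,j→6,3→7 4:8→4,j→4,3→4 5:8→4,j→5,3→8 6:8→1,j→6,3→8 7:8→1,j→9,3→10 8:8→4,j→8,3→11 9:8→1,j→9,3→11 10:8→12,j→4,3→10 11:8→4,j→4,3→11 12:8→4,j→4,3→4 [Hopcroft].
'88': run [21, 3, 1] end={s0} — reject; 2/2 deletions ∈↓L.
'83': |S_i|=[21, 3, 1] end={s0} — reject; 2/2 single-dels accept.
'j38': run [21, 13, 9, 1] end={s0} — reject; 3/3 del acc.
'333j': N↓-sim [21, 19, 14, 8, 1] end={s0} — reject; 4/4 deletions ∈↓L.
4 words, ⪯-incomp.


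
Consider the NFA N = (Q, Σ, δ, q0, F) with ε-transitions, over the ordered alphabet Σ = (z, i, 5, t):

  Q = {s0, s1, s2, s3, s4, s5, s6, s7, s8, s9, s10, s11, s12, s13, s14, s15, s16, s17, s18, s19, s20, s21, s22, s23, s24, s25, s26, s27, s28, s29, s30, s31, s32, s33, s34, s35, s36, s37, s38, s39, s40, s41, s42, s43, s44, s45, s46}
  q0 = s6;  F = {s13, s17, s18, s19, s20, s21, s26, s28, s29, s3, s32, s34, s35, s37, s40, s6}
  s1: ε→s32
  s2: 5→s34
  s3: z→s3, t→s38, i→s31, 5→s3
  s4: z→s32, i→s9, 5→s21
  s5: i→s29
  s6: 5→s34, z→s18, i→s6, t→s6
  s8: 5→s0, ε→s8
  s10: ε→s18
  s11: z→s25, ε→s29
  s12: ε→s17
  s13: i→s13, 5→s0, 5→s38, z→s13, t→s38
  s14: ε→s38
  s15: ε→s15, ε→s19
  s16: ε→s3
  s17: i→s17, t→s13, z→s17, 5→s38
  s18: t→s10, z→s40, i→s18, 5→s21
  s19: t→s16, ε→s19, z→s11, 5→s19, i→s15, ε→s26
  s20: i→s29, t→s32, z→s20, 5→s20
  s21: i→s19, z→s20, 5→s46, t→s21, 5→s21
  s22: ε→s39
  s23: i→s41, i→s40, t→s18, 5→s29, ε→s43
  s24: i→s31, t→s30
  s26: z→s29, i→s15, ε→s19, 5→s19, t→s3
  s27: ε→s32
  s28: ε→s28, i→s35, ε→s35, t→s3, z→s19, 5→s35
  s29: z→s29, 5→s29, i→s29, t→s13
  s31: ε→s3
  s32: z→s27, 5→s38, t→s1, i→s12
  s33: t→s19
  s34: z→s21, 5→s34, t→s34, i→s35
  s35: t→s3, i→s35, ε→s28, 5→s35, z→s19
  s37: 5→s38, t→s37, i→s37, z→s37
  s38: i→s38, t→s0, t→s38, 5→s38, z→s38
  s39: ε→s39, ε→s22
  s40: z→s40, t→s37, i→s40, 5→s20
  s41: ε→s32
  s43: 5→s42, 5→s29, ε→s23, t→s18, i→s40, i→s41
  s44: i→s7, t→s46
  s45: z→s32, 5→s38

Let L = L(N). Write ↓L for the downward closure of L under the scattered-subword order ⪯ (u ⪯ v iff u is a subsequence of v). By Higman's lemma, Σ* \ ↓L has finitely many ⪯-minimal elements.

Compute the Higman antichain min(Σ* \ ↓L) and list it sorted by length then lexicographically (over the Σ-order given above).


|Q|=47, |F|=16, |δ|=117 (23 ε).
min D↑ (15 st, q0=0, F={12}): 0:z→1,i→0,5→2,t→0 1:z→3,i→1,5→4,t→1 2:z→4,i→5,5→2,t→2 3:z→3,i→3,5→6,t→7 4:z→6,i→8,5→4,t→4 5:z→8,i→5,5→5,t→9 6:z→6,i→10,5→6,t→11 7:z→7,i→7,5→12,t→7 8:z→10,i→8,5→8,t→9 9:z→9,i→9,5→9,t→12 10:z→10,i→10,5→10,t→13 11:z→11,i→14,5→12,t→11 12:z→12,i→12,5→12,t→12 13:z→13,i→13,5→12,t→12 14:z→14,i→14,5→12,t→13 (ε-aug+det+¬).
'zzt5': |S_i|=[28, 24, 16, 9, 2] end={s0,s38} — reject; 4/4 del acc.
'5itt': N↓-sim [28, 23, 16, 6, 2] end={s0,s38} ∉↓L; 4/4 del acc.
2 minimals (antichain).

Antichain: [zzt5, 5itt].


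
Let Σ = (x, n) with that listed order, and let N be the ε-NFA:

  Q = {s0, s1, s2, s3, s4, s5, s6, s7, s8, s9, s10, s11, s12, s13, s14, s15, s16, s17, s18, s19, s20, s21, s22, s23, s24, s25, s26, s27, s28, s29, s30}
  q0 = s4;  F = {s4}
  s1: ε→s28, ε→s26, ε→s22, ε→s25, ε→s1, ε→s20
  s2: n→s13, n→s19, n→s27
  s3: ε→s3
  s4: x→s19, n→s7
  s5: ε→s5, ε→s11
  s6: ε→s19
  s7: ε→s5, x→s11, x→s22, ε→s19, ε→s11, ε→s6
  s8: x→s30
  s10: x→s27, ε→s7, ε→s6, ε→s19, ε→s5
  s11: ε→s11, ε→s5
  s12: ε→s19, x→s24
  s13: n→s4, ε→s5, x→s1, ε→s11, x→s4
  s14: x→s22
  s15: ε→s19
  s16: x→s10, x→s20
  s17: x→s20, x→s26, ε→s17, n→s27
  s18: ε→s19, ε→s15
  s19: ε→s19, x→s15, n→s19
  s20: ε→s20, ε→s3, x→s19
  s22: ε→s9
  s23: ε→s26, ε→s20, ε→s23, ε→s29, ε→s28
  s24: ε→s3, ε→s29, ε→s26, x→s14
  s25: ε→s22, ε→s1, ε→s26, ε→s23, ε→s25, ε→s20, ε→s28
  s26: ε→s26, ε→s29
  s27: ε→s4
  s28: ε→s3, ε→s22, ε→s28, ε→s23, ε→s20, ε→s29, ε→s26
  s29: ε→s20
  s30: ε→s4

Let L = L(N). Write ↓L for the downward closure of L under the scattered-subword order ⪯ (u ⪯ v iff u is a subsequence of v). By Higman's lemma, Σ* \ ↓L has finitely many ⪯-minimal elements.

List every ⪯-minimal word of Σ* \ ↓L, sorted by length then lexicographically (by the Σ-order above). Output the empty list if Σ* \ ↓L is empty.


A = [x, n].

|Q|=31, |F|=1, |δ|=81 (58 ε).
min D↑ (2 st, q0=0, F={1}): 0:x→1,n→1 1:x→1,n→1 (ε-aug+det+¬).
'x': N↓-sim [9, 6] end={s11,s15,s19,s22,s5,s9} — reject; 1/1 deletions ∈↓L.
'n': N↓-sim [9, 8] end={s11,s15,s19,s22,s5,s6,s7,s9} rej; 1/1 single-dels accept.
2 obstructions.


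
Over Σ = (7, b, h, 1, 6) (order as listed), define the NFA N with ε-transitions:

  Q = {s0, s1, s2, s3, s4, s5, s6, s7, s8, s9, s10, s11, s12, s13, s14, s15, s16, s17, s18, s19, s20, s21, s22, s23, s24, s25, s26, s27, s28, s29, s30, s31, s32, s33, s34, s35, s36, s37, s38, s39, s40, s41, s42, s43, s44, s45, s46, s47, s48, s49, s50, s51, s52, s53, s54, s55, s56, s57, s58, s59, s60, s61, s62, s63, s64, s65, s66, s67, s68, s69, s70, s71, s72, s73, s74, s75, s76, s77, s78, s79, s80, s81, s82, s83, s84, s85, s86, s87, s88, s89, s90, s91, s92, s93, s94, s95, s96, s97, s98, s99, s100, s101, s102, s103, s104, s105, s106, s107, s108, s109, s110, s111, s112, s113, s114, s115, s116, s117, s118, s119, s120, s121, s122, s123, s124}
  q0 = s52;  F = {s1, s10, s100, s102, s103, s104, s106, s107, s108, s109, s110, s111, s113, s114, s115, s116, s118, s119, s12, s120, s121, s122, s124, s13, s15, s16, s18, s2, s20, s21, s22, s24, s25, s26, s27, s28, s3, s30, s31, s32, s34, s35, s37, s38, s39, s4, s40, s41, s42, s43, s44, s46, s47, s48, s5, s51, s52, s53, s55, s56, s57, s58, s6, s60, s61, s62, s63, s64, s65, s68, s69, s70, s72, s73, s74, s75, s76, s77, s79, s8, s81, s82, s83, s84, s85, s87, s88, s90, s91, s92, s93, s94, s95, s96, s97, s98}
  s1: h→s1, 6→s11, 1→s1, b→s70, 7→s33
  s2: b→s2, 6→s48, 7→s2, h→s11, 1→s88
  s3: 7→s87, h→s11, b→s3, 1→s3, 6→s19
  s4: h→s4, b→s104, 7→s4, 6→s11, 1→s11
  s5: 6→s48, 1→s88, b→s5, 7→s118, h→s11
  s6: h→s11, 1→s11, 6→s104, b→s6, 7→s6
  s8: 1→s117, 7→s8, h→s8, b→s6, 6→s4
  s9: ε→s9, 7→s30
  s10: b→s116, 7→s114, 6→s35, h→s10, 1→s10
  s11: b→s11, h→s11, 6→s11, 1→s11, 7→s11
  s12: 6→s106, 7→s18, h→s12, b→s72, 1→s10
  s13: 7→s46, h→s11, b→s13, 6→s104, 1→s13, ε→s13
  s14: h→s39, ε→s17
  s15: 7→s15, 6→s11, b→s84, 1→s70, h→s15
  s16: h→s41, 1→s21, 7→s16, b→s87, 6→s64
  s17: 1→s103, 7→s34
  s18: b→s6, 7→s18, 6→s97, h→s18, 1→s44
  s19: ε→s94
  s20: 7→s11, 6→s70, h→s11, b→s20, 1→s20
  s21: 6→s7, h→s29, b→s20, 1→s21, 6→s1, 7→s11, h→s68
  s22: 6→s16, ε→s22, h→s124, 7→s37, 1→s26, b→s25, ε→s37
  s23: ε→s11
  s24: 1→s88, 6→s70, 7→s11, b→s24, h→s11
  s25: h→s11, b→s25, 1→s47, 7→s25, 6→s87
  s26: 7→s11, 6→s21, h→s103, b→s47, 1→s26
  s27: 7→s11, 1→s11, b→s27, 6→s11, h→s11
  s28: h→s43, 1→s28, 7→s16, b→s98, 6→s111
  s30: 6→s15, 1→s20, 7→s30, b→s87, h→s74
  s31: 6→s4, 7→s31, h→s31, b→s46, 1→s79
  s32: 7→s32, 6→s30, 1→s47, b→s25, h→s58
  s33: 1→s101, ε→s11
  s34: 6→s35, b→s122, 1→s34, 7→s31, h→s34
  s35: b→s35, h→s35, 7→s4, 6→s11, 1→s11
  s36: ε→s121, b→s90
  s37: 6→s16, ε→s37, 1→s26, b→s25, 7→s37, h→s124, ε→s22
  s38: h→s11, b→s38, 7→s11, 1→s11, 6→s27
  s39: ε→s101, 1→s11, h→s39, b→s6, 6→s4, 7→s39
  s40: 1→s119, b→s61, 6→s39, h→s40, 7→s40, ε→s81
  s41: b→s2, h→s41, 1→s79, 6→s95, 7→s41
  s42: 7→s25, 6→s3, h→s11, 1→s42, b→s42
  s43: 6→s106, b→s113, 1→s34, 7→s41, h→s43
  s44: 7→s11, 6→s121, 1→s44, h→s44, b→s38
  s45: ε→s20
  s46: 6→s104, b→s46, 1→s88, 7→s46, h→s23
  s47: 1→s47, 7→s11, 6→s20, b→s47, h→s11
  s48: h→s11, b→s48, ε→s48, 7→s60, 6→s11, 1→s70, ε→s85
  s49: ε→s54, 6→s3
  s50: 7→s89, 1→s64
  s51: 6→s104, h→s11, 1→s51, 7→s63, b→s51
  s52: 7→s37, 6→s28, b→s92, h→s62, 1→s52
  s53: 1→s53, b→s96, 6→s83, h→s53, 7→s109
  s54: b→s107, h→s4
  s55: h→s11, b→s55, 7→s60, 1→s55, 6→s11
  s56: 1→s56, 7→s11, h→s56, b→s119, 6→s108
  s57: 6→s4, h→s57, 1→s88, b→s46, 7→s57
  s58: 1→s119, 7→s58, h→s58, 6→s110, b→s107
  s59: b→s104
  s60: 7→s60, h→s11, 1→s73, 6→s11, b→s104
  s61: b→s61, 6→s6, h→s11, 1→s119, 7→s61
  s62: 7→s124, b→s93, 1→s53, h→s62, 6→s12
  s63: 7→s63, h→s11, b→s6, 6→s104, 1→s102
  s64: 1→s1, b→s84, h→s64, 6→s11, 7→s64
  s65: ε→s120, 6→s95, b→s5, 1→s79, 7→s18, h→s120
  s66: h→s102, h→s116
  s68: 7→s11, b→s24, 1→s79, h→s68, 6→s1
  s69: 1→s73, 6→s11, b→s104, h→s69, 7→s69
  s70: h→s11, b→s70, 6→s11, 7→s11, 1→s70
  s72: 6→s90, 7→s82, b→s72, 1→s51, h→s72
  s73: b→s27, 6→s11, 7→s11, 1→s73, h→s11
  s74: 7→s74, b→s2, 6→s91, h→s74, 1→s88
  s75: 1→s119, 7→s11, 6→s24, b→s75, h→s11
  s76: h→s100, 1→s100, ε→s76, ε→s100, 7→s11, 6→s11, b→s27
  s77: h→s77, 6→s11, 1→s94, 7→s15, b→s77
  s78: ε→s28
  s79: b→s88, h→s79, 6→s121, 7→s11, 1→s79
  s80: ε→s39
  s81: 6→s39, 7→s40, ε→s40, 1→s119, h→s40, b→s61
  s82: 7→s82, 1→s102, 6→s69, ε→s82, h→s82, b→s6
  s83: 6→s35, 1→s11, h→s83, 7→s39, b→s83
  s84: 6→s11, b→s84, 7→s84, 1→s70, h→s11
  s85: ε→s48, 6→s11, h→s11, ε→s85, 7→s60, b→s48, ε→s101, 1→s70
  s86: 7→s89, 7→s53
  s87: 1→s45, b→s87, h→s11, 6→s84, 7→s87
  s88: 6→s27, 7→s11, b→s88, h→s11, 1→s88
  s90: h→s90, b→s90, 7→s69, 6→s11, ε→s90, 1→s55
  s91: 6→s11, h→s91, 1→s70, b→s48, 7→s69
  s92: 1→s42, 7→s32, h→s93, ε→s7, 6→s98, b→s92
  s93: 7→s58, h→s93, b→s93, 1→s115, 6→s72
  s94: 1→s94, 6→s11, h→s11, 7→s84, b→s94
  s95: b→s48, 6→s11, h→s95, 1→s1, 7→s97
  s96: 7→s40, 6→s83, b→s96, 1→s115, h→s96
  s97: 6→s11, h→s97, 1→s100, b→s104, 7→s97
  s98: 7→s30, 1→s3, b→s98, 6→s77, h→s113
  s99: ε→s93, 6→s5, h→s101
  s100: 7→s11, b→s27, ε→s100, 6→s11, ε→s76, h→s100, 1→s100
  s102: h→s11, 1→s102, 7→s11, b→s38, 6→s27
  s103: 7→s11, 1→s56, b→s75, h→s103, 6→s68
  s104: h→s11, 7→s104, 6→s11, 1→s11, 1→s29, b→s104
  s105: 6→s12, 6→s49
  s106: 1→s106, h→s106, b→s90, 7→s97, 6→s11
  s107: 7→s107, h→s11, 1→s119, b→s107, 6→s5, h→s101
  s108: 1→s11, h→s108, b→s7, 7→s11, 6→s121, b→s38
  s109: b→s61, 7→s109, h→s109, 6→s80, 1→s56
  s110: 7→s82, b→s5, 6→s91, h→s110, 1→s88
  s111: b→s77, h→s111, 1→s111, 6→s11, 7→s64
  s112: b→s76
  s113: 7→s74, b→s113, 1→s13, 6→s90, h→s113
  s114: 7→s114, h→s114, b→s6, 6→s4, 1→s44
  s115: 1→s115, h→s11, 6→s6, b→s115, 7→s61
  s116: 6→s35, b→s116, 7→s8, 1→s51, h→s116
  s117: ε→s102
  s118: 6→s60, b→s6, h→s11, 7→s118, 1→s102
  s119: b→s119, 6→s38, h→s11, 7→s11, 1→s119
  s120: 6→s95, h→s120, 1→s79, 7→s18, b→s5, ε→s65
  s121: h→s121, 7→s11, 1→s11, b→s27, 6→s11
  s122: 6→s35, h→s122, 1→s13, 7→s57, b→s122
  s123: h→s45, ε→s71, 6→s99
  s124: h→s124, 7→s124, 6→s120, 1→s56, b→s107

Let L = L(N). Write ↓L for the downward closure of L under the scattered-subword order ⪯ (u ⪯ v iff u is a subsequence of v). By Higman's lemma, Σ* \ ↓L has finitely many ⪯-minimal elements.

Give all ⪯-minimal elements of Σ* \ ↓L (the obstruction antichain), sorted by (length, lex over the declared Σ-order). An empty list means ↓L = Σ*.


A = [7bh, 717, b1h, 666, h161, h67b1].

|Q|=125, |F|=96, |δ|=548 (35 ε).
min D↑ (92 st, q0=0, F={17}): 0:7→1,b→2,h→3,1→0,6→4 1:7→1,b→5,h→6,1→7,6→8 2:7→9,b→2,h→10,1→11,6→12 3:7→6,b→10,h→3,1→13,6→14 4:7→8,b→12,h→15,1→4,6→16 5:7→5,b→5,h→17,1→18,6→19 6:7→6,b→20,h→6,1→21,6→22 7:7→17,b→18,h→23,1→7,6→24 8:7→8,b→19,h→25,1→24,6→26 9:7→9,b→5,h→27,1→18,6→28 10:7→27,b→10,h→10,1→29,6→30 11:7→5,b→11,h→17,1→11,6→31 12:7→28,b→12,h→32,1→31,6→33 13:7→34,b→35,h→13,1→13,6→36 14:7→37,b→30,h→14,1→38,6→39 15:7→25,b→32,h→15,1→40,6→39 16:7→26,b→33,h→16,1→16,6→17 17:7→17,b→17,h→17,1→17,6→17 18:7→17,b→18,h→17,1→18,6→41 19:7→19,b→19,h→17,1→41,6→42 20:7→20,b→20,h→17,1→43,6→44 21:7→17,b→43,h→21,1→21,6→45 22:7→37,b→44,h→22,1→46,6→47 23:7→17,b→48,h→23,1→21,6→49 24:7→17,b→41,h→49,1→24,6→50 25:7→25,b→51,h→25,1→46,6→47 26:7→26,b→42,h→26,1→50,6→17 27:7→27,b→20,h→27,1→43,6→52 28:7→28,b→19,h→53,1→41,6→54 29:7→55,b→29,h→17,1→29,6→56 30:7→57,b→30,h→30,1→58,6→59 31:7→19,b→31,h→17,1→31,6→60 32:7→53,b→32,h→32,1→61,6→59 33:7→54,b→33,h→33,1→60,6→17 34:7→34,b→55,h→34,1→21,6→62 35:7→63,b→35,h→35,1→29,6→36 36:7→62,b→36,h→36,1→17,6→64 37:7→37,b→56,h→37,1→65,6→66 38:7→67,b→68,h→38,1→38,6→64 39:7→66,b→59,h→39,1→39,6→17 40:7→69,b→70,h→40,1→40,6→64 41:7→17,b→41,h→17,1→41,6→71 42:7→42,b→42,h→17,1→71,6→17 43:7→17,b→43,h→17,1→43,6→72 44:7→73,b→44,h→17,1→74,6→75 45:7→17,b→72,h→45,1→17,6→76 46:7→17,b→74,h→46,1→46,6→76 47:7→66,b→75,h→47,1→50,6→17 48:7→17,b→48,h→17,1→43,6→77 49:7→17,b→77,h→49,1→46,6→50 50:7→17,b→71,h→50,1→50,6→17 51:7→51,b→51,h→17,1→74,6→75 52:7→57,b→44,h→52,1→74,6→78 53:7→53,b→51,h→53,1→74,6→78 54:7→54,b→42,h→54,1→71,6→17 55:7→55,b→55,h→17,1→43,6→56 56:7→56,b→56,h→17,1→17,6→79 57:7→57,b→56,h→57,1→80,6→81 58:7→82,b→58,h→17,1→58,6→79 59:7→81,b→59,h→59,1→83,6→17 60:7→42,b→60,h→17,1→60,6→17 61:7→84,b→61,h→17,1→61,6→79 62:7→62,b→56,h→62,1→17,6→85 63:7→63,b→55,h→63,1→43,6→62 64:7→85,b→64,h→64,1→17,6→17 65:7→17,b→72,h→65,1→65,6→76 66:7→66,b→79,h→66,1→86,6→17 67:7→67,b→56,h→67,1→65,6→85 68:7→87,b→68,h→68,1→58,6→64 69:7→69,b→84,h→69,1→46,6→85 70:7→88,b→70,h→70,1→61,6→64 71:7→17,b→71,h→17,1→71,6→17 72:7→17,b→72,h→17,1→17,6→89 73:7→73,b→56,h→17,1→80,6→90 74:7→17,b→74,h→17,1→74,6→89 75:7→90,b→75,h→17,1→71,6→17 76:7→17,b→89,h→76,1→17,6→17 77:7→17,b→77,h→17,1→74,6→71 78:7→81,b→75,h→78,1→71,6→17 79:7→79,b→79,h→17,1→17,6→17 80:7→17,b→72,h→17,1→80,6→89 81:7→81,b→79,h→81,1→91,6→17 82:7→82,b→56,h→17,1→80,6→79 83:7→90,b→83,h→17,1→83,6→17 84:7→84,b→84,h→17,1→74,6→79 85:7→85,b→79,h→85,1→17,6→17 86:7→17,b→89,h→86,1→86,6→17 87:7→87,b→56,h→87,1→80,6→85 88:7→88,b→84,h→88,1→74,6→85 89:7→17,b→89,h→17,1→17,6→17 90:7→90,b→79,h→17,1→91,6→17 91:7→17,b→89,h→17,1→91,6→17.
'7bh': N↓-sim [106, 76, 31, 3] end={s101,s11,s23} ∉↓L; 3/3 del acc.
'717': N↓-sim [106, 76, 30, 3] end={s101,s11,s33} rej; 3/3 deletions ∈↓L.
'b1h': run [106, 68, 31, 2] end={s11,s23} rej; 3/3 del acc.
'666': |S_i|=[106, 81, 32, 1] end={s11} rej; 3/3 deletions ∈↓L.
'h161': |S_i|=[106, 87, 60, 15, 2] end={s11,s29} — reject; 4/4 deletions ∈↓L.
'h67b1': N↓-sim [106, 87, 53, 26, 6, 2] end={s11,s29} — reject; 5/5 single-dels accept.
6 words, ⪯-incomp.


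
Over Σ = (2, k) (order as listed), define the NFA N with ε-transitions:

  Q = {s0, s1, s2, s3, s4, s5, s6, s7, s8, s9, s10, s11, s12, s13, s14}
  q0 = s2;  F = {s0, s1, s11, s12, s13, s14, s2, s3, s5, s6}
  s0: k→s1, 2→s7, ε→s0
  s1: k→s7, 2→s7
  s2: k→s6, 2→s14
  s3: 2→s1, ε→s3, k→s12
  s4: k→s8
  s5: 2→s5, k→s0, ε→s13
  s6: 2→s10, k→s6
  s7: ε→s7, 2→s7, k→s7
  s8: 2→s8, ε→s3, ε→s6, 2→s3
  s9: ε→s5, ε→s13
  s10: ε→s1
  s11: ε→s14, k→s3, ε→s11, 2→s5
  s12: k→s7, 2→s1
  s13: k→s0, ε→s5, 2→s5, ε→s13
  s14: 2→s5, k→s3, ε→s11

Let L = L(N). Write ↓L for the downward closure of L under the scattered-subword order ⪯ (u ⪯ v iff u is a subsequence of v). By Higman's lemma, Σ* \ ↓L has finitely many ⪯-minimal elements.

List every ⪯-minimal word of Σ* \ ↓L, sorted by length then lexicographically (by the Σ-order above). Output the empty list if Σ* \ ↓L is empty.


Antichain: [k22, k2k, 22k2, 2kkk].

|Q|=15, |F|=10, |δ|=39 (14 ε).
min D↑ (9 st, q0=0, F={8}): 0:2→1,k→2 1:2→3,k→4 2:2→5,k→2 3:2→3,k→6 4:2→5,k→7 5:2→8,k→8 6:2→8,k→5 7:2→5,k→8 8:2→8,k→8 (ε-aug+det+¬).
'k22': run [12, 7, 3, 1] end={s7} rej; 3/3 del acc.
'k2k': N↓-sim [12, 7, 3, 1] end={s7} — reject; 3/3 del acc.
'22k2': run [12, 10, 5, 3, 1] end={s7} — reject; 4/4 single-dels accept.
'2kkk': run [12, 10, 5, 3, 1] end={s7} — reject; 4/4 deletions ∈↓L.
4 minimals (antichain).


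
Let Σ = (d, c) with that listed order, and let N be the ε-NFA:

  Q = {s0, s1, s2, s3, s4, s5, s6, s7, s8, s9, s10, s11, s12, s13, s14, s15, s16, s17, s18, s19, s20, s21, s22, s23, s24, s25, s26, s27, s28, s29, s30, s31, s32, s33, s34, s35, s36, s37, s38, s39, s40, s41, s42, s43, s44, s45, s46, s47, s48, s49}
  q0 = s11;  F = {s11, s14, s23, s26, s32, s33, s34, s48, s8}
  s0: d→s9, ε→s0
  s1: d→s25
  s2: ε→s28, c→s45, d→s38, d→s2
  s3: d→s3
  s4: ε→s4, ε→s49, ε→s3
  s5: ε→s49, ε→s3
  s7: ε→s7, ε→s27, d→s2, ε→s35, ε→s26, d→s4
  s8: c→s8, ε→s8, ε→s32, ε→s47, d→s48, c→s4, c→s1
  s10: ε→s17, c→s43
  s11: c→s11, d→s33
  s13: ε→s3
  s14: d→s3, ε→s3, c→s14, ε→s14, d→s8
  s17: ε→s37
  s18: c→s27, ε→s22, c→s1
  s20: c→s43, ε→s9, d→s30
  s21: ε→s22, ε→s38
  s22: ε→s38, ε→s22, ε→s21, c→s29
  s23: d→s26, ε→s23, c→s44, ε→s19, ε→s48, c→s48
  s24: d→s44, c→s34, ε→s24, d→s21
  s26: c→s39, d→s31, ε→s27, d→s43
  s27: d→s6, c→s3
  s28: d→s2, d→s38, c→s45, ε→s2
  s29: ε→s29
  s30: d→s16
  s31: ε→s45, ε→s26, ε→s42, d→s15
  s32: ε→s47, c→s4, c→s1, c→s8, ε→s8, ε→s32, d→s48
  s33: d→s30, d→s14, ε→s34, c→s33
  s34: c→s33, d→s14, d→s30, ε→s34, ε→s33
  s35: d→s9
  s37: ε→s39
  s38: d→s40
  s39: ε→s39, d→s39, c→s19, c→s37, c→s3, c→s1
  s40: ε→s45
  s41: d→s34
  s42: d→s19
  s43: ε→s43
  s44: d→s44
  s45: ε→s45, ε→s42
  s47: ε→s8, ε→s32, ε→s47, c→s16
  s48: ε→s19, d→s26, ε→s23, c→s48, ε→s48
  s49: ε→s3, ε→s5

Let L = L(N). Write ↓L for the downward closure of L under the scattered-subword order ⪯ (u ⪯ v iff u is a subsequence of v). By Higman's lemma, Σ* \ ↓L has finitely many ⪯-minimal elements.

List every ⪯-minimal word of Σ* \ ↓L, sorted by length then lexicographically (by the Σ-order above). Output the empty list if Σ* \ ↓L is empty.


A = [dddddc].

|Q|=50, |F|=9, |δ|=118 (56 ε).
min D↑ (7 st, q0=0, F={6}): 0:d→1,c→0 1:d→2,c→1 2:d→3,c→2 3:d→4,c→3 4:d→5,c→4 5:d→5,c→6 6:d→6,c→6 (ε-aug+det+¬).
'dddddc': run [29, 28, 26, 24, 17, 15, 6] end={s1,s19,s25,s3,s37,s39} — reject; 6/6 deletions ∈↓L.
1 obstructions.
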